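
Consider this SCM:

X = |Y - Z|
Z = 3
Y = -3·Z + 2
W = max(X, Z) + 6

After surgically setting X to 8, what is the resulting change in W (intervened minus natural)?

The intervention breaks the incoming arrows to X: X = |Y - Z| no longer applies, and X = 8.
W = max(X, Z) + 6  [with X=8, Z=3]  = 14
Without intervention: Y = -3·Z + 2  [with Z=3]  = -7; X = |Y - Z|  [with Y=-7, Z=3]  = 10; W = max(X, Z) + 6  [with X=10, Z=3]  = 16.
Change = 14 − 16 = -2.

-2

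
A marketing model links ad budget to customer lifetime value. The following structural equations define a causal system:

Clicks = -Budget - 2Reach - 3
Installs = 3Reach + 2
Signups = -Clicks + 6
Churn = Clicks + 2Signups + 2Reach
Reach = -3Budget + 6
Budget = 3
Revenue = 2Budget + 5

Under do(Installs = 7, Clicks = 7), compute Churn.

-1

The joint intervention fixes Installs = 7, Clicks = 7, removing each variable's own equation.
Reach = -3Budget + 6  [with Budget=3]  = -3
Signups = -Clicks + 6  [with Clicks=7]  = -1
Churn = Clicks + 2Signups + 2Reach  [with Clicks=7, Signups=-1, Reach=-3]  = -1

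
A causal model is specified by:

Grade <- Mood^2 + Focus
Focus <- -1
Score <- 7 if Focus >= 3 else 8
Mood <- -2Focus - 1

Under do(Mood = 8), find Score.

8

Under do(Mood=8), the mechanism Mood <- -2Focus - 1 is discarded; Mood is fixed at 8.
Since Score is not a descendant of the intervened variable, it is unaffected.
Score = 7 if Focus >= 3 else 8  [with Focus=-1]  = 8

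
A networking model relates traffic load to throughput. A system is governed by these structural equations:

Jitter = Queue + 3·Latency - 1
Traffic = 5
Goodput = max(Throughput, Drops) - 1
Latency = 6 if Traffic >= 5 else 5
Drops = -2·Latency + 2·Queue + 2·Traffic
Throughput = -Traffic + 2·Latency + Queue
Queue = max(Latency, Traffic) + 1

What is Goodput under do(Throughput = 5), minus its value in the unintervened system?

-2

Intervening sets Throughput = 5 and removes its equation (Throughput = -Traffic + 2·Latency + Queue).
Latency = 6 if Traffic >= 5 else 5  [with Traffic=5]  = 6
Queue = max(Latency, Traffic) + 1  [with Latency=6, Traffic=5]  = 7
Drops = -2·Latency + 2·Queue + 2·Traffic  [with Latency=6, Queue=7, Traffic=5]  = 12
Goodput = max(Throughput, Drops) - 1  [with Throughput=5, Drops=12]  = 11
Without intervention: Latency = 6 if Traffic >= 5 else 5  [with Traffic=5]  = 6; Queue = max(Latency, Traffic) + 1  [with Latency=6, Traffic=5]  = 7; Drops = -2·Latency + 2·Queue + 2·Traffic  [with Latency=6, Queue=7, Traffic=5]  = 12; Throughput = -Traffic + 2·Latency + Queue  [with Traffic=5, Latency=6, Queue=7]  = 14; Goodput = max(Throughput, Drops) - 1  [with Throughput=14, Drops=12]  = 13.
Change = 11 − 13 = -2.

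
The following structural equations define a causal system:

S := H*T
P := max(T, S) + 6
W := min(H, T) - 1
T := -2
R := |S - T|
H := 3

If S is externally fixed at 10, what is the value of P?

do(S=10) replaces the equation S := H*T with the constant S = 10.
P = max(T, S) + 6  [with T=-2, S=10]  = 16

16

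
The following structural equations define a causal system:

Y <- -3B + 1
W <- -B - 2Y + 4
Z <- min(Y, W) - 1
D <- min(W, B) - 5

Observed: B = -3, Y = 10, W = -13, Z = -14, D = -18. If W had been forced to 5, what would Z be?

4

The intervention breaks the incoming arrows to W: W <- -B - 2Y + 4 no longer applies, and W = 5.
Y = -3B + 1  [with B=-3]  = 10
Z = min(Y, W) - 1  [with Y=10, W=5]  = 4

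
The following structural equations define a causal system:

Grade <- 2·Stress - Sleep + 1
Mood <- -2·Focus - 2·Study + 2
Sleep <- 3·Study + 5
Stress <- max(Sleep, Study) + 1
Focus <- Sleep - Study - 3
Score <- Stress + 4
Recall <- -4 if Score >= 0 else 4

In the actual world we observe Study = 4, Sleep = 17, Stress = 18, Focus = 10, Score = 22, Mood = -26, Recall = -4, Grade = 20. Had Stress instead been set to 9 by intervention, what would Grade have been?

The intervention breaks the incoming arrows to Stress: Stress <- max(Sleep, Study) + 1 no longer applies, and Stress = 9.
Sleep = 3·Study + 5  [with Study=4]  = 17
Grade = 2·Stress - Sleep + 1  [with Stress=9, Sleep=17]  = 2

2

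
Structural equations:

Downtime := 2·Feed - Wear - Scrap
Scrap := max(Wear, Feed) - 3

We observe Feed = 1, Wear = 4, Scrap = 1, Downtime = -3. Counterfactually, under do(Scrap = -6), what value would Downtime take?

The intervention breaks the incoming arrows to Scrap: Scrap := max(Wear, Feed) - 3 no longer applies, and Scrap = -6.
Downtime = 2·Feed - Wear - Scrap  [with Feed=1, Wear=4, Scrap=-6]  = 4

4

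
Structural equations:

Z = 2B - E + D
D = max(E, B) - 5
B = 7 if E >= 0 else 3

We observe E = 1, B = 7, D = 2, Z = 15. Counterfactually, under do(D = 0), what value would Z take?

The intervention breaks the incoming arrows to D: D = max(E, B) - 5 no longer applies, and D = 0.
B = 7 if E >= 0 else 3  [with E=1]  = 7
Z = 2B - E + D  [with B=7, E=1, D=0]  = 13

13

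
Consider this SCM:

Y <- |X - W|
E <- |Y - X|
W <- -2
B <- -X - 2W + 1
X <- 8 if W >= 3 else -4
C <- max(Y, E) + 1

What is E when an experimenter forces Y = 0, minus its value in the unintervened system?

The intervention breaks the incoming arrows to Y: Y <- |X - W| no longer applies, and Y = 0.
X = 8 if W >= 3 else -4  [with W=-2]  = -4
E = |Y - X|  [with Y=0, X=-4]  = 4
Without intervention: X = 8 if W >= 3 else -4  [with W=-2]  = -4; Y = |X - W|  [with X=-4, W=-2]  = 2; E = |Y - X|  [with Y=2, X=-4]  = 6.
Change = 4 − 6 = -2.

-2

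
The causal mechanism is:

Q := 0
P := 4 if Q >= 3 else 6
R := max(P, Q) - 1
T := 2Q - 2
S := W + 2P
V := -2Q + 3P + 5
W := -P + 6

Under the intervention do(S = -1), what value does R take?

5

The intervention breaks the incoming arrows to S: S := W + 2P no longer applies, and S = -1.
Since R is not a descendant of the intervened variable, it is unaffected.
P = 4 if Q >= 3 else 6  [with Q=0]  = 6
R = max(P, Q) - 1  [with P=6, Q=0]  = 5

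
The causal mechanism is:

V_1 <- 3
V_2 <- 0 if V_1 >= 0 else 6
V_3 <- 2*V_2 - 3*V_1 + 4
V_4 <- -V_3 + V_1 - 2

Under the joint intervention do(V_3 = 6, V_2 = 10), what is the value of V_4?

The joint intervention fixes V_3 = 6, V_2 = 10, removing each variable's own equation.
V_4 = -V_3 + V_1 - 2  [with V_3=6, V_1=3]  = -5

-5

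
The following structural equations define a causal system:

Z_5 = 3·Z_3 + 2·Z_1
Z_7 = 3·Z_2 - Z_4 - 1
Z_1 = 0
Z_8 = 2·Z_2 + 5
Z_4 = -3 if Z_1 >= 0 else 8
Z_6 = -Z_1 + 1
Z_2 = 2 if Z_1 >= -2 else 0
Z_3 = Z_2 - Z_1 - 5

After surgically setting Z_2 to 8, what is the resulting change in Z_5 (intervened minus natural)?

do(Z_2=8) replaces the equation Z_2 = 2 if Z_1 >= -2 else 0 with the constant Z_2 = 8.
Z_3 = Z_2 - Z_1 - 5  [with Z_2=8, Z_1=0]  = 3
Z_5 = 3·Z_3 + 2·Z_1  [with Z_3=3, Z_1=0]  = 9
Without intervention: Z_2 = 2 if Z_1 >= -2 else 0  [with Z_1=0]  = 2; Z_3 = Z_2 - Z_1 - 5  [with Z_2=2, Z_1=0]  = -3; Z_5 = 3·Z_3 + 2·Z_1  [with Z_3=-3, Z_1=0]  = -9.
Change = 9 − (-9) = 18.

18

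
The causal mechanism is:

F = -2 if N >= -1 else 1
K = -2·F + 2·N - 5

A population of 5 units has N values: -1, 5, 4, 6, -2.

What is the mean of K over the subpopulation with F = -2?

Conditioning on F=-2 selects the 4 unit(s) with N ∈ {-1, 5, 4, 6}. Their K values: -3, 9, 7, 11. Mean = 6.

6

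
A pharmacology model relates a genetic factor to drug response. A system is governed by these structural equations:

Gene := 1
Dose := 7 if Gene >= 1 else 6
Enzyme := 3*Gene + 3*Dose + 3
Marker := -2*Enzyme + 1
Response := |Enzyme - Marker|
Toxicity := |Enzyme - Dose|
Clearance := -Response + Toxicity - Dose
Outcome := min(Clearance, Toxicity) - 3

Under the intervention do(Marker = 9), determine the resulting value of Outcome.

do(Marker=9) replaces the equation Marker := -2*Enzyme + 1 with the constant Marker = 9.
Dose = 7 if Gene >= 1 else 6  [with Gene=1]  = 7
Enzyme = 3*Gene + 3*Dose + 3  [with Gene=1, Dose=7]  = 27
Response = |Enzyme - Marker|  [with Enzyme=27, Marker=9]  = 18
Toxicity = |Enzyme - Dose|  [with Enzyme=27, Dose=7]  = 20
Clearance = -Response + Toxicity - Dose  [with Response=18, Toxicity=20, Dose=7]  = -5
Outcome = min(Clearance, Toxicity) - 3  [with Clearance=-5, Toxicity=20]  = -8

-8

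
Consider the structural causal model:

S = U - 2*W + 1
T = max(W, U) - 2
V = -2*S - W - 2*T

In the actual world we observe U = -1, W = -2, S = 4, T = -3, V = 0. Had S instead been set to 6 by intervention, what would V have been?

-4

do(S=6) replaces the equation S = U - 2*W + 1 with the constant S = 6.
T = max(W, U) - 2  [with W=-2, U=-1]  = -3
V = -2*S - W - 2*T  [with S=6, W=-2, T=-3]  = -4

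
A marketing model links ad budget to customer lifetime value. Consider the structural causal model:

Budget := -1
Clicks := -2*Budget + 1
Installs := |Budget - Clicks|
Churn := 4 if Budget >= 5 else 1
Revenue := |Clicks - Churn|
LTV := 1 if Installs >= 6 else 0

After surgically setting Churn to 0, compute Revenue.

3

Intervening sets Churn = 0 and removes its equation (Churn := 4 if Budget >= 5 else 1).
Clicks = -2*Budget + 1  [with Budget=-1]  = 3
Revenue = |Clicks - Churn|  [with Clicks=3, Churn=0]  = 3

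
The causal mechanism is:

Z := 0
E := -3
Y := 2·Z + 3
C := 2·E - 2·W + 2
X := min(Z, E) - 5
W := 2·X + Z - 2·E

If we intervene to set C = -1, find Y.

3

The intervention breaks the incoming arrows to C: C := 2·E - 2·W + 2 no longer applies, and C = -1.
Since Y is not a descendant of the intervened variable, it is unaffected.
Y = 2·Z + 3  [with Z=0]  = 3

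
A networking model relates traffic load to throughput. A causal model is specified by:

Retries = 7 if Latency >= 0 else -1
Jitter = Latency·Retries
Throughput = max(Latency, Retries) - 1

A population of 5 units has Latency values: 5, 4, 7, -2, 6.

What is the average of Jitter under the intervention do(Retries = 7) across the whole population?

28

Under do(Retries=7), Retries's equation is replaced by Retries=7 for every unit. Per-unit Jitter: 35, 28, 49, -14, 42. Mean = 28.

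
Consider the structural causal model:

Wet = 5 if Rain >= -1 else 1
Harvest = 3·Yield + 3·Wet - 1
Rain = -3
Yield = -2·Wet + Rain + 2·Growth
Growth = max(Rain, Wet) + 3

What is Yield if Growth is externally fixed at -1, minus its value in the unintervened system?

The intervention breaks the incoming arrows to Growth: Growth = max(Rain, Wet) + 3 no longer applies, and Growth = -1.
Wet = 5 if Rain >= -1 else 1  [with Rain=-3]  = 1
Yield = -2·Wet + Rain + 2·Growth  [with Wet=1, Rain=-3, Growth=-1]  = -7
Without intervention: Wet = 5 if Rain >= -1 else 1  [with Rain=-3]  = 1; Growth = max(Rain, Wet) + 3  [with Rain=-3, Wet=1]  = 4; Yield = -2·Wet + Rain + 2·Growth  [with Wet=1, Rain=-3, Growth=4]  = 3.
Change = -7 − 3 = -10.

-10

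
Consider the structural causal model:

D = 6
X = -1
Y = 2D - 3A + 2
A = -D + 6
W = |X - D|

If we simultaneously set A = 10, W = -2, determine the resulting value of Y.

-16

The joint intervention fixes A = 10, W = -2, removing each variable's own equation.
Y = 2D - 3A + 2  [with D=6, A=10]  = -16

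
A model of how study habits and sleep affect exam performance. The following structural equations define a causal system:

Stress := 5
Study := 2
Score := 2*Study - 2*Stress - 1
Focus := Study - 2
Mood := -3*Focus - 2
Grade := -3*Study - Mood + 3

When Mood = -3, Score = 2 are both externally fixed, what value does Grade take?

Setting Mood = -3, Score = 2 by intervention discards those variables' equations.
Grade = -3*Study - Mood + 3  [with Study=2, Mood=-3]  = 0

0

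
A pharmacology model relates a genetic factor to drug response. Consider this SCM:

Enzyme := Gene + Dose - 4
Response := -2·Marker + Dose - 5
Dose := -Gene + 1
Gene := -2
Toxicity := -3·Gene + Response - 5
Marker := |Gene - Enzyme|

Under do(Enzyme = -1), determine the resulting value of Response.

-4

do(Enzyme=-1) replaces the equation Enzyme := Gene + Dose - 4 with the constant Enzyme = -1.
Dose = -Gene + 1  [with Gene=-2]  = 3
Marker = |Gene - Enzyme|  [with Gene=-2, Enzyme=-1]  = 1
Response = -2·Marker + Dose - 5  [with Marker=1, Dose=3]  = -4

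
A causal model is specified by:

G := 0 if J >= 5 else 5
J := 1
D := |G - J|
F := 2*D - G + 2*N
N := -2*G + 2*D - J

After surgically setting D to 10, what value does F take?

33

do(D=10) replaces the equation D := |G - J| with the constant D = 10.
G = 0 if J >= 5 else 5  [with J=1]  = 5
N = -2*G + 2*D - J  [with G=5, D=10, J=1]  = 9
F = 2*D - G + 2*N  [with D=10, G=5, N=9]  = 33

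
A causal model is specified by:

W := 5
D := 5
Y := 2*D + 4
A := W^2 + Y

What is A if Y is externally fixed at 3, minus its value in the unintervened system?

-11

The intervention breaks the incoming arrows to Y: Y := 2*D + 4 no longer applies, and Y = 3.
A = W^2 + Y  [with W=5, Y=3]  = 28
Without intervention: Y = 2*D + 4  [with D=5]  = 14; A = W^2 + Y  [with W=5, Y=14]  = 39.
Change = 28 − 39 = -11.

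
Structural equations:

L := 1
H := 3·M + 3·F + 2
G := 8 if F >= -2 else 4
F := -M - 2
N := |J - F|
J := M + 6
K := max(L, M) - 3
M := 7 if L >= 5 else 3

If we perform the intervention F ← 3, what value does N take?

do(F=3) replaces the equation F := -M - 2 with the constant F = 3.
M = 7 if L >= 5 else 3  [with L=1]  = 3
J = M + 6  [with M=3]  = 9
N = |J - F|  [with J=9, F=3]  = 6

6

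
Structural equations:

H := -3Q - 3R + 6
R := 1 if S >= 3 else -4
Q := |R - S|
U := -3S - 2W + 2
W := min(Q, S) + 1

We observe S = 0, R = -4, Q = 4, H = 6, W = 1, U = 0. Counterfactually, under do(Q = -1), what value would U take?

2

The intervention breaks the incoming arrows to Q: Q := |R - S| no longer applies, and Q = -1.
W = min(Q, S) + 1  [with Q=-1, S=0]  = 0
U = -3S - 2W + 2  [with S=0, W=0]  = 2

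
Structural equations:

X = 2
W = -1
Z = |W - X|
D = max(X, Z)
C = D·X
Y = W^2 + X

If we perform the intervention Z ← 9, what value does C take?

do(Z=9) replaces the equation Z = |W - X| with the constant Z = 9.
D = max(X, Z)  [with X=2, Z=9]  = 9
C = D·X  [with D=9, X=2]  = 18

18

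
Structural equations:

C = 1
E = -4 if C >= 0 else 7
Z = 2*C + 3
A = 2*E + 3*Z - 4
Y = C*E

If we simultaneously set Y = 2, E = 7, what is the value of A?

25

Setting Y = 2, E = 7 by intervention discards those variables' equations.
Z = 2*C + 3  [with C=1]  = 5
A = 2*E + 3*Z - 4  [with E=7, Z=5]  = 25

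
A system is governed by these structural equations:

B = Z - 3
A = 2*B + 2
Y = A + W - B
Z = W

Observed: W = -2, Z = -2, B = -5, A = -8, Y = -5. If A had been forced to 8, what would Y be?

11

Intervening sets A = 8 and removes its equation (A = 2*B + 2).
Z = W  [with W=-2]  = -2
B = Z - 3  [with Z=-2]  = -5
Y = A + W - B  [with A=8, W=-2, B=-5]  = 11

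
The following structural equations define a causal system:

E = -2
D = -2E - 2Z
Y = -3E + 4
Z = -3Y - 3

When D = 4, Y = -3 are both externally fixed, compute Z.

Setting D = 4, Y = -3 by intervention discards those variables' equations.
Z = -3Y - 3  [with Y=-3]  = 6

6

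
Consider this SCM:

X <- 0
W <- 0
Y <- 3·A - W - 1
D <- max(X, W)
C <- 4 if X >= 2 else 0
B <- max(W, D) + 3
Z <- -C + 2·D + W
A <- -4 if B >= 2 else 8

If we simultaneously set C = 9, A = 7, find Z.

Under do(C = 9, A = 7), each intervened variable's structural equation is replaced by its fixed value.
D = max(X, W)  [with X=0, W=0]  = 0
Z = -C + 2·D + W  [with C=9, D=0, W=0]  = -9

-9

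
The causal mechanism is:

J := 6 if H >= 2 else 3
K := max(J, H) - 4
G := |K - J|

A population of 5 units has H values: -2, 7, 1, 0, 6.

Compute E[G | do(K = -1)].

5.2

Every unit gets K=-1 under the intervention. G values become 4, 7, 4, 4, 7; E[G|do(K=-1)] = 5.2.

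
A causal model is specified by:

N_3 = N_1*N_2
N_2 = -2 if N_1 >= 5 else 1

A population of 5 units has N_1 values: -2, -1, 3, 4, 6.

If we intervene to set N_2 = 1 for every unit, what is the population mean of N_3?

do(N_2=1) breaks N_2's dependence on N_1. With N_2=1 fixed, N_3 across the units is -2, -1, 3, 4, 6, mean 2.

2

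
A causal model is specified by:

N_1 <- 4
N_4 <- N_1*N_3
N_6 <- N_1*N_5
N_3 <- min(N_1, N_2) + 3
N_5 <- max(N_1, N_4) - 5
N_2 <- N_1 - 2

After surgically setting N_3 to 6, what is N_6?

76

The intervention breaks the incoming arrows to N_3: N_3 <- min(N_1, N_2) + 3 no longer applies, and N_3 = 6.
N_4 = N_1*N_3  [with N_1=4, N_3=6]  = 24
N_5 = max(N_1, N_4) - 5  [with N_1=4, N_4=24]  = 19
N_6 = N_1*N_5  [with N_1=4, N_5=19]  = 76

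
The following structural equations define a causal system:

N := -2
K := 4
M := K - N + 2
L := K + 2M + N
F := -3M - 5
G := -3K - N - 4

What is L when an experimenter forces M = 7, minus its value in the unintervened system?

The intervention breaks the incoming arrows to M: M := K - N + 2 no longer applies, and M = 7.
L = K + 2M + N  [with K=4, M=7, N=-2]  = 16
Without intervention: M = K - N + 2  [with K=4, N=-2]  = 8; L = K + 2M + N  [with K=4, M=8, N=-2]  = 18.
Change = 16 − 18 = -2.

-2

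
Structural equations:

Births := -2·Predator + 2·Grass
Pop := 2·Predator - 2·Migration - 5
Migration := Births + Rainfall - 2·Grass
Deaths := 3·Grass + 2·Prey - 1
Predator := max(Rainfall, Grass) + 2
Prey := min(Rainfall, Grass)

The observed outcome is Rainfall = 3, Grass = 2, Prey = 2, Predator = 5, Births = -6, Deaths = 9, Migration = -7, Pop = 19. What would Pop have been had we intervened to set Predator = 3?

do(Predator=3) replaces the equation Predator := max(Rainfall, Grass) + 2 with the constant Predator = 3.
Births = -2·Predator + 2·Grass  [with Predator=3, Grass=2]  = -2
Migration = Births + Rainfall - 2·Grass  [with Births=-2, Rainfall=3, Grass=2]  = -3
Pop = 2·Predator - 2·Migration - 5  [with Predator=3, Migration=-3]  = 7

7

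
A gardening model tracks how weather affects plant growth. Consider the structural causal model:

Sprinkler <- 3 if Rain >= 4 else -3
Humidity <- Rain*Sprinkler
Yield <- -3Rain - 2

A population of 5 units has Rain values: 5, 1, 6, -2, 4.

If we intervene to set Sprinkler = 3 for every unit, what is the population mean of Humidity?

8.4

do(Sprinkler=3) breaks Sprinkler's dependence on Rain. With Sprinkler=3 fixed, Humidity across the units is 15, 3, 18, -6, 12, mean 8.4.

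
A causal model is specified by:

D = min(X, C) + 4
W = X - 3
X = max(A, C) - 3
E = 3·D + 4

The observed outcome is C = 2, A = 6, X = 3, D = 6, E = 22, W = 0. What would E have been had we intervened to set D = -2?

-2

Intervening sets D = -2 and removes its equation (D = min(X, C) + 4).
E = 3·D + 4  [with D=-2]  = -2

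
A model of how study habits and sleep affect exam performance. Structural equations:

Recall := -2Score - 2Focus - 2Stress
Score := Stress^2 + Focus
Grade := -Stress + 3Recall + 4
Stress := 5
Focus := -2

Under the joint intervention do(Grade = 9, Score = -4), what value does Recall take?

Under do(Grade = 9, Score = -4), each intervened variable's structural equation is replaced by its fixed value.
Recall = -2Score - 2Focus - 2Stress  [with Score=-4, Focus=-2, Stress=5]  = 2

2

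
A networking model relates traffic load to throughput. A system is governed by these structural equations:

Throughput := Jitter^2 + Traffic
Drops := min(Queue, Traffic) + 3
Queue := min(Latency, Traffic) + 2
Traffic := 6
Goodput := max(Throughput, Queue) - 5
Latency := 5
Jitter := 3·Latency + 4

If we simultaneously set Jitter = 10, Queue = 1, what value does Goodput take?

101

The joint intervention fixes Jitter = 10, Queue = 1, removing each variable's own equation.
Throughput = Jitter^2 + Traffic  [with Jitter=10, Traffic=6]  = 106
Goodput = max(Throughput, Queue) - 5  [with Throughput=106, Queue=1]  = 101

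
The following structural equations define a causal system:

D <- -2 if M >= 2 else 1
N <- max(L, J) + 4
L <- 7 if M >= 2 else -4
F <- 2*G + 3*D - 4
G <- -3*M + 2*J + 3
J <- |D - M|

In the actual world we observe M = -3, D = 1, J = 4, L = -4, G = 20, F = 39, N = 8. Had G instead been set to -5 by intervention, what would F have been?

The intervention breaks the incoming arrows to G: G <- -3*M + 2*J + 3 no longer applies, and G = -5.
D = -2 if M >= 2 else 1  [with M=-3]  = 1
F = 2*G + 3*D - 4  [with G=-5, D=1]  = -11

-11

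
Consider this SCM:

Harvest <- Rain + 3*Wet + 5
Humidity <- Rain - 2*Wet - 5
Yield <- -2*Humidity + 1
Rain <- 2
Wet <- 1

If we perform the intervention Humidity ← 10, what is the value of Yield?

The intervention breaks the incoming arrows to Humidity: Humidity <- Rain - 2*Wet - 5 no longer applies, and Humidity = 10.
Yield = -2*Humidity + 1  [with Humidity=10]  = -19

-19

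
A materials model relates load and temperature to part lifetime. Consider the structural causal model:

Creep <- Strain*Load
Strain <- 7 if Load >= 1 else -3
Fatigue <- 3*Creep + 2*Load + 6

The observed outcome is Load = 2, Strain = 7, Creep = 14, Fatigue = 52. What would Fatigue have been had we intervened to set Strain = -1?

Under do(Strain=-1), the mechanism Strain <- 7 if Load >= 1 else -3 is discarded; Strain is fixed at -1.
Creep = Strain*Load  [with Strain=-1, Load=2]  = -2
Fatigue = 3*Creep + 2*Load + 6  [with Creep=-2, Load=2]  = 4

4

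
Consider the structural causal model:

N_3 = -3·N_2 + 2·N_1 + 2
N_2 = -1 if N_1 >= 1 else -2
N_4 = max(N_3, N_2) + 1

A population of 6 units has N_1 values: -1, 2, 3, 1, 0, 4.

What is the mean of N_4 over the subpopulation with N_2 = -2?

8

E[N_4|N_2=-2] averages over only the 2 units with N_2=-2 (N_1 = -1, 0): N_4 = 7, 9, mean 8.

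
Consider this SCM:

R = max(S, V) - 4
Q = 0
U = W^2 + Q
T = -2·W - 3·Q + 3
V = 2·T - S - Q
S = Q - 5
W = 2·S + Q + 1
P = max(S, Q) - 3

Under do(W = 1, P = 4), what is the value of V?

Setting W = 1, P = 4 by intervention discards those variables' equations.
S = Q - 5  [with Q=0]  = -5
T = -2·W - 3·Q + 3  [with W=1, Q=0]  = 1
V = 2·T - S - Q  [with T=1, S=-5, Q=0]  = 7

7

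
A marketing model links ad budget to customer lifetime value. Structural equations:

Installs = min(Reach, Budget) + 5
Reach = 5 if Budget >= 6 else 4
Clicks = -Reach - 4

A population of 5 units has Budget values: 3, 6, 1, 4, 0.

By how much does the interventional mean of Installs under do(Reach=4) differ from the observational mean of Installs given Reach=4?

do(Reach=4) breaks Reach's dependence on Budget. With Reach=4 fixed, Installs across the units is 8, 9, 6, 9, 5, mean 7.4.
E[Installs|Reach=4] averages over only the 4 units with Reach=4 (Budget = 3, 1, 4, 0): Installs = 8, 6, 9, 5, mean 7.
Difference = 7.4 − 7 = 0.4.

0.4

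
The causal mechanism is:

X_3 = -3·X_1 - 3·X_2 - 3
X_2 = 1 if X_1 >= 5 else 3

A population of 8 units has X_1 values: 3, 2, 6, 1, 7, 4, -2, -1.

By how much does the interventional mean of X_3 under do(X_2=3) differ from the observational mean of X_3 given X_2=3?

-4

The intervention sets X_2=3 in all 8 units regardless of X_1. Recomputing X_3 per unit gives -21, -18, -30, -15, -33, -24, -6, -9; average -19.5.
E[X_3|X_2=3] averages over only the 6 units with X_2=3 (X_1 = 3, 2, 1, 4, -2, -1): X_3 = -21, -18, -15, -24, -6, -9, mean -15.5.
Difference = -19.5 − (-15.5) = -4.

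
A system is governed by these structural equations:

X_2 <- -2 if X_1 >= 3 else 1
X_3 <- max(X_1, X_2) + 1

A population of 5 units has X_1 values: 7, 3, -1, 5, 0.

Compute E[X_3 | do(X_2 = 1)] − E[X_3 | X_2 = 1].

Every unit gets X_2=1 under the intervention. X_3 values become 8, 4, 2, 6, 2; E[X_3|do(X_2=1)] = 4.4.
Conditioning on X_2=1 selects the 2 unit(s) with X_1 ∈ {-1, 0}. Their X_3 values: 2, 2. Mean = 2.
Difference = 4.4 − 2 = 2.4.

2.4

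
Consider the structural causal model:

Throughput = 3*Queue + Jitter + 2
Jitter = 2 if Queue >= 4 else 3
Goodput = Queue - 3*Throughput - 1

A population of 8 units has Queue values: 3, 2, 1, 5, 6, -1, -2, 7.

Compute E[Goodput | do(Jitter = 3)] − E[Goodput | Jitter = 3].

-16.2

Every unit gets Jitter=3 under the intervention. Goodput values become -40, -32, -24, -56, -64, -8, 0, -72; E[Goodput|do(Jitter=3)] = -37.
Conditioning on Jitter=3 selects the 5 unit(s) with Queue ∈ {3, 2, 1, -1, -2}. Their Goodput values: -40, -32, -24, -8, 0. Mean = -20.8.
Difference = -37 − (-20.8) = -16.2.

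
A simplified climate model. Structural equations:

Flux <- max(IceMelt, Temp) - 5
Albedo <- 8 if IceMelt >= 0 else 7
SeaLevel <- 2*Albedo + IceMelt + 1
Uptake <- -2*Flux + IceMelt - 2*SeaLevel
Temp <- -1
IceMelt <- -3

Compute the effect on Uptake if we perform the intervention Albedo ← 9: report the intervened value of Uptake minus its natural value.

-8

The intervention breaks the incoming arrows to Albedo: Albedo <- 8 if IceMelt >= 0 else 7 no longer applies, and Albedo = 9.
SeaLevel = 2*Albedo + IceMelt + 1  [with Albedo=9, IceMelt=-3]  = 16
Flux = max(IceMelt, Temp) - 5  [with IceMelt=-3, Temp=-1]  = -6
Uptake = -2*Flux + IceMelt - 2*SeaLevel  [with Flux=-6, IceMelt=-3, SeaLevel=16]  = -23
Without intervention: Albedo = 8 if IceMelt >= 0 else 7  [with IceMelt=-3]  = 7; SeaLevel = 2*Albedo + IceMelt + 1  [with Albedo=7, IceMelt=-3]  = 12; Flux = max(IceMelt, Temp) - 5  [with IceMelt=-3, Temp=-1]  = -6; Uptake = -2*Flux + IceMelt - 2*SeaLevel  [with Flux=-6, IceMelt=-3, SeaLevel=12]  = -15.
Change = -23 − (-15) = -8.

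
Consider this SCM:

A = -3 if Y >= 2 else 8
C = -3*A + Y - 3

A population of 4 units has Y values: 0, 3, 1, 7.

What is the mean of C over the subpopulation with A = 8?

-26.5

Observing A=8 restricts to units where A's equation naturally yields 8: Y ∈ {0, 1}. In that subpopulation C = -27, -26, mean -26.5.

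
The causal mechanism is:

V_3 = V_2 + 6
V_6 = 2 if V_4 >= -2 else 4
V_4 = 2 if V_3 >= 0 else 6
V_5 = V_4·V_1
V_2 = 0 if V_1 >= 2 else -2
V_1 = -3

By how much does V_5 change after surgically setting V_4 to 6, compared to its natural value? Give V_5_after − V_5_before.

Intervening sets V_4 = 6 and removes its equation (V_4 = 2 if V_3 >= 0 else 6).
V_5 = V_4·V_1  [with V_4=6, V_1=-3]  = -18
Without intervention: V_2 = 0 if V_1 >= 2 else -2  [with V_1=-3]  = -2; V_3 = V_2 + 6  [with V_2=-2]  = 4; V_4 = 2 if V_3 >= 0 else 6  [with V_3=4]  = 2; V_5 = V_4·V_1  [with V_4=2, V_1=-3]  = -6.
Change = -18 − (-6) = -12.

-12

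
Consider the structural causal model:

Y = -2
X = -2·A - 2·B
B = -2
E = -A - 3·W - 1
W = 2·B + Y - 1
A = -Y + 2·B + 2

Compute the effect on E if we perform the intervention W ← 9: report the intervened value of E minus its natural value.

-48

do(W=9) replaces the equation W = 2·B + Y - 1 with the constant W = 9.
A = -Y + 2·B + 2  [with Y=-2, B=-2]  = 0
E = -A - 3·W - 1  [with A=0, W=9]  = -28
Without intervention: W = 2·B + Y - 1  [with B=-2, Y=-2]  = -7; A = -Y + 2·B + 2  [with Y=-2, B=-2]  = 0; E = -A - 3·W - 1  [with A=0, W=-7]  = 20.
Change = -28 − 20 = -48.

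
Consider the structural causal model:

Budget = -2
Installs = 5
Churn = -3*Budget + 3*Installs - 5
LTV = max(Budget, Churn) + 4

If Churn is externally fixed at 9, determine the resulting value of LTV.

The intervention breaks the incoming arrows to Churn: Churn = -3*Budget + 3*Installs - 5 no longer applies, and Churn = 9.
LTV = max(Budget, Churn) + 4  [with Budget=-2, Churn=9]  = 13

13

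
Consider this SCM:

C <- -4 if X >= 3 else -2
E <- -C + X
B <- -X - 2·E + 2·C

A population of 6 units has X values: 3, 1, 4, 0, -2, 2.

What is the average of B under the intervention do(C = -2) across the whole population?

-12

Every unit gets C=-2 under the intervention. B values become -17, -11, -20, -8, -2, -14; E[B|do(C=-2)] = -12.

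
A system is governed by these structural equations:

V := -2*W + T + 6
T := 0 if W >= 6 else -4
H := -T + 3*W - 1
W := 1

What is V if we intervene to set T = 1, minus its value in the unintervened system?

5

Under do(T=1), the mechanism T := 0 if W >= 6 else -4 is discarded; T is fixed at 1.
V = -2*W + T + 6  [with W=1, T=1]  = 5
Without intervention: T = 0 if W >= 6 else -4  [with W=1]  = -4; V = -2*W + T + 6  [with W=1, T=-4]  = 0.
Change = 5 − 0 = 5.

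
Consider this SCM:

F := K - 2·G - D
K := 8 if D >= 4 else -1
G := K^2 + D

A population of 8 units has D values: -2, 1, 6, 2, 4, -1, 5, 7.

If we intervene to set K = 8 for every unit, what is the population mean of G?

Under do(K=8), K's equation is replaced by K=8 for every unit. Per-unit G: 62, 65, 70, 66, 68, 63, 69, 71. Mean = 66.75.

66.75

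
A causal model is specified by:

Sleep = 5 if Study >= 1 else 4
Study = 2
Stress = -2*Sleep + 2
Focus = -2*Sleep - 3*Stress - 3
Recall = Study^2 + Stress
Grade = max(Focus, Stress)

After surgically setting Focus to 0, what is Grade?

Under do(Focus=0), the mechanism Focus = -2*Sleep - 3*Stress - 3 is discarded; Focus is fixed at 0.
Sleep = 5 if Study >= 1 else 4  [with Study=2]  = 5
Stress = -2*Sleep + 2  [with Sleep=5]  = -8
Grade = max(Focus, Stress)  [with Focus=0, Stress=-8]  = 0

0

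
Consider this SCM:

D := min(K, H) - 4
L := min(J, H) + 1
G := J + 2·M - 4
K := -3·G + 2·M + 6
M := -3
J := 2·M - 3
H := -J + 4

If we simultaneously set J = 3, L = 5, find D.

-3

Setting J = 3, L = 5 by intervention discards those variables' equations.
G = J + 2·M - 4  [with J=3, M=-3]  = -7
K = -3·G + 2·M + 6  [with G=-7, M=-3]  = 21
H = -J + 4  [with J=3]  = 1
D = min(K, H) - 4  [with K=21, H=1]  = -3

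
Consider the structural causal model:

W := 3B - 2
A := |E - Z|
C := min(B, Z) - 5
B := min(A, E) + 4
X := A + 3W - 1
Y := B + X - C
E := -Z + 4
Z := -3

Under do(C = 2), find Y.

111

do(C=2) replaces the equation C := min(B, Z) - 5 with the constant C = 2.
E = -Z + 4  [with Z=-3]  = 7
A = |E - Z|  [with E=7, Z=-3]  = 10
B = min(A, E) + 4  [with A=10, E=7]  = 11
W = 3B - 2  [with B=11]  = 31
X = A + 3W - 1  [with A=10, W=31]  = 102
Y = B + X - C  [with B=11, X=102, C=2]  = 111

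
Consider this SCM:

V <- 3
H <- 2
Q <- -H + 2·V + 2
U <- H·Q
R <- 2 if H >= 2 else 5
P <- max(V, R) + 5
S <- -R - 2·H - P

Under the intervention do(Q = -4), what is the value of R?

2

do(Q=-4) replaces the equation Q <- -H + 2·V + 2 with the constant Q = -4.
R is not downstream of the intervention, so its value is determined by the original equations.
R = 2 if H >= 2 else 5  [with H=2]  = 2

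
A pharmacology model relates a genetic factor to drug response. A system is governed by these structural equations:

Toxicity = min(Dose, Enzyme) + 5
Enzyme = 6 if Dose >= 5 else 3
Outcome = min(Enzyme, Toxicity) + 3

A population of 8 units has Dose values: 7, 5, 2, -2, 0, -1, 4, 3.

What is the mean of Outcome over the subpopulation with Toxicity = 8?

6

Observing Toxicity=8 restricts to units where Toxicity's equation naturally yields 8: Dose ∈ {4, 3}. In that subpopulation Outcome = 6, 6, mean 6.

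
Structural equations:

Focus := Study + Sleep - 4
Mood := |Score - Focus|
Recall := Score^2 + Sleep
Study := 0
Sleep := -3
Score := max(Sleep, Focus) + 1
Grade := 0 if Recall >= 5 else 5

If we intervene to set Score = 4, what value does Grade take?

0

The intervention breaks the incoming arrows to Score: Score := max(Sleep, Focus) + 1 no longer applies, and Score = 4.
Recall = Score^2 + Sleep  [with Score=4, Sleep=-3]  = 13
Grade = 0 if Recall >= 5 else 5  [with Recall=13]  = 0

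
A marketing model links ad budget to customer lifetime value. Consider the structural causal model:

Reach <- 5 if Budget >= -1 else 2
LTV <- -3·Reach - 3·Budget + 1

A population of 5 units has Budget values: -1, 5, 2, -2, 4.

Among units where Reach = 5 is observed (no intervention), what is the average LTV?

E[LTV|Reach=5] averages over only the 4 units with Reach=5 (Budget = -1, 5, 2, 4): LTV = -11, -29, -20, -26, mean -21.5.

-21.5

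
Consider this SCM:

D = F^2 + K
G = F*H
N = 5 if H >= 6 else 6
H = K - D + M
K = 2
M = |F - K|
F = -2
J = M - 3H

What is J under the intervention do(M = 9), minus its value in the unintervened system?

Under do(M=9), the mechanism M = |F - K| is discarded; M is fixed at 9.
D = F^2 + K  [with F=-2, K=2]  = 6
H = K - D + M  [with K=2, D=6, M=9]  = 5
J = M - 3H  [with M=9, H=5]  = -6
Without intervention: D = F^2 + K  [with F=-2, K=2]  = 6; M = |F - K|  [with F=-2, K=2]  = 4; H = K - D + M  [with K=2, D=6, M=4]  = 0; J = M - 3H  [with M=4, H=0]  = 4.
Change = -6 − 4 = -10.

-10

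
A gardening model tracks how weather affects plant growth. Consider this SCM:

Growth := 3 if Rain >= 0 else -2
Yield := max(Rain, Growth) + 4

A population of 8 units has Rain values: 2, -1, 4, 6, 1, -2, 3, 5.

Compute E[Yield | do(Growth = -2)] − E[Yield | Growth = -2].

do(Growth=-2) breaks Growth's dependence on Rain. With Growth=-2 fixed, Yield across the units is 6, 3, 8, 10, 5, 2, 7, 9, mean 6.25.
Conditioning on Growth=-2 selects the 2 unit(s) with Rain ∈ {-1, -2}. Their Yield values: 3, 2. Mean = 2.5.
Difference = 6.25 − 2.5 = 3.75.

3.75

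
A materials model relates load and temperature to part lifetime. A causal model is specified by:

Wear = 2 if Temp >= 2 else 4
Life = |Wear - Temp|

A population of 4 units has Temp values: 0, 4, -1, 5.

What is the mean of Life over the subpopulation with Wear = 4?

4.5

E[Life|Wear=4] averages over only the 2 units with Wear=4 (Temp = 0, -1): Life = 4, 5, mean 4.5.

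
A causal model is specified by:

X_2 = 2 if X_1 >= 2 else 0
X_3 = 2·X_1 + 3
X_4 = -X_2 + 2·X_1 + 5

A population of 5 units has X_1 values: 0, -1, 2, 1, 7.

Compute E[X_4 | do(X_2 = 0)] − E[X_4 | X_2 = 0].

3.6

do(X_2=0) breaks X_2's dependence on X_1. With X_2=0 fixed, X_4 across the units is 5, 3, 9, 7, 19, mean 8.6.
Conditioning on X_2=0 selects the 3 unit(s) with X_1 ∈ {0, -1, 1}. Their X_4 values: 5, 3, 7. Mean = 5.
Difference = 8.6 − 5 = 3.6.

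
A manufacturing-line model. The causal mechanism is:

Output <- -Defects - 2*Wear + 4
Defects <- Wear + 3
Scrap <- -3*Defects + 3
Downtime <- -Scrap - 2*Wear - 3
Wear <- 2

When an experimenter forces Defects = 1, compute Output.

Under do(Defects=1), the mechanism Defects <- Wear + 3 is discarded; Defects is fixed at 1.
Output = -Defects - 2*Wear + 4  [with Defects=1, Wear=2]  = -1

-1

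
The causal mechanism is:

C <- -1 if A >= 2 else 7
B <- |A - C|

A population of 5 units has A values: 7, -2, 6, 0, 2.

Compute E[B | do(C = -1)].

4

Under do(C=-1), C's equation is replaced by C=-1 for every unit. Per-unit B: 8, 1, 7, 1, 3. Mean = 4.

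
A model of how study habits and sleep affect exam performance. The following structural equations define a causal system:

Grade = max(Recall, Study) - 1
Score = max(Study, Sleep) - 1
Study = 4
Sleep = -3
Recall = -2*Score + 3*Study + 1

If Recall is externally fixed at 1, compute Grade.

3

Intervening sets Recall = 1 and removes its equation (Recall = -2*Score + 3*Study + 1).
Grade = max(Recall, Study) - 1  [with Recall=1, Study=4]  = 3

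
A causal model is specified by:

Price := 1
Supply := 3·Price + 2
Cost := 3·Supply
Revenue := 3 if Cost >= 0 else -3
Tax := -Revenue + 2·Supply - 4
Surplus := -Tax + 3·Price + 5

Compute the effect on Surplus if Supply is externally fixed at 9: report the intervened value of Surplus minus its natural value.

-8

Under do(Supply=9), the mechanism Supply := 3·Price + 2 is discarded; Supply is fixed at 9.
Cost = 3·Supply  [with Supply=9]  = 27
Revenue = 3 if Cost >= 0 else -3  [with Cost=27]  = 3
Tax = -Revenue + 2·Supply - 4  [with Revenue=3, Supply=9]  = 11
Surplus = -Tax + 3·Price + 5  [with Tax=11, Price=1]  = -3
Without intervention: Supply = 3·Price + 2  [with Price=1]  = 5; Cost = 3·Supply  [with Supply=5]  = 15; Revenue = 3 if Cost >= 0 else -3  [with Cost=15]  = 3; Tax = -Revenue + 2·Supply - 4  [with Revenue=3, Supply=5]  = 3; Surplus = -Tax + 3·Price + 5  [with Tax=3, Price=1]  = 5.
Change = -3 − 5 = -8.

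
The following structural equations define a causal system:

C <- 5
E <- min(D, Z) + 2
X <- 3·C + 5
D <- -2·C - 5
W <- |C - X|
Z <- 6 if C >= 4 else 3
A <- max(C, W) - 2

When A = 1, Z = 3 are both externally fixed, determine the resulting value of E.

-13

Setting A = 1, Z = 3 by intervention discards those variables' equations.
D = -2·C - 5  [with C=5]  = -15
E = min(D, Z) + 2  [with D=-15, Z=3]  = -13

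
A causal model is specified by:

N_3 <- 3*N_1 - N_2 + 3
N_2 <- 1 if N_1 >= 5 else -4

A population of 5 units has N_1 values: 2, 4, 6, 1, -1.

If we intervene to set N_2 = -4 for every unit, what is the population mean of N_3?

14.2

do(N_2=-4) breaks N_2's dependence on N_1. With N_2=-4 fixed, N_3 across the units is 13, 19, 25, 10, 4, mean 14.2.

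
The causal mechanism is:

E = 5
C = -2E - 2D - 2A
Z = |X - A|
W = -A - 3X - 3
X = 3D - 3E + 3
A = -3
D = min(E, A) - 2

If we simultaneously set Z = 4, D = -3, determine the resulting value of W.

Under do(Z = 4, D = -3), each intervened variable's structural equation is replaced by its fixed value.
X = 3D - 3E + 3  [with D=-3, E=5]  = -21
W = -A - 3X - 3  [with A=-3, X=-21]  = 63

63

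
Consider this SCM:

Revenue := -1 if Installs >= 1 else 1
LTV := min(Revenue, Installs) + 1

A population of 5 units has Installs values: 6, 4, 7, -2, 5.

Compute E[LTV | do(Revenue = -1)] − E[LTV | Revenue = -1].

Under do(Revenue=-1), Revenue's equation is replaced by Revenue=-1 for every unit. Per-unit LTV: 0, 0, 0, -1, 0. Mean = -0.2.
E[LTV|Revenue=-1] averages over only the 4 units with Revenue=-1 (Installs = 6, 4, 7, 5): LTV = 0, 0, 0, 0, mean 0.
Difference = -0.2 − 0 = -0.2.

-0.2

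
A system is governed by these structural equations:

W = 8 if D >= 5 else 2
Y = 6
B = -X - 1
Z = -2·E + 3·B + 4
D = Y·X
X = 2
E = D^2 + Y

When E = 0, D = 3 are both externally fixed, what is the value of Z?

The joint intervention fixes E = 0, D = 3, removing each variable's own equation.
B = -X - 1  [with X=2]  = -3
Z = -2·E + 3·B + 4  [with E=0, B=-3]  = -5

-5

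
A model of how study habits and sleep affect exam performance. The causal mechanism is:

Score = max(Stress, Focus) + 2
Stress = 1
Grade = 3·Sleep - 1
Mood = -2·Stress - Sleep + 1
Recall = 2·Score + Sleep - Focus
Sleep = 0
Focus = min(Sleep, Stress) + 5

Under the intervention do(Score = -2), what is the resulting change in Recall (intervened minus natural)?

Under do(Score=-2), the mechanism Score = max(Stress, Focus) + 2 is discarded; Score is fixed at -2.
Focus = min(Sleep, Stress) + 5  [with Sleep=0, Stress=1]  = 5
Recall = 2·Score + Sleep - Focus  [with Score=-2, Sleep=0, Focus=5]  = -9
Without intervention: Focus = min(Sleep, Stress) + 5  [with Sleep=0, Stress=1]  = 5; Score = max(Stress, Focus) + 2  [with Stress=1, Focus=5]  = 7; Recall = 2·Score + Sleep - Focus  [with Score=7, Sleep=0, Focus=5]  = 9.
Change = -9 − 9 = -18.

-18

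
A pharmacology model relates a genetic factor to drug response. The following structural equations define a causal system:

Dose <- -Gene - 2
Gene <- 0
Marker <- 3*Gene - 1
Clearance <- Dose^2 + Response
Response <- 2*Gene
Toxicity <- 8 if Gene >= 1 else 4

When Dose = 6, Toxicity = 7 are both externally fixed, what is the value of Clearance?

36

Setting Dose = 6, Toxicity = 7 by intervention discards those variables' equations.
Response = 2*Gene  [with Gene=0]  = 0
Clearance = Dose^2 + Response  [with Dose=6, Response=0]  = 36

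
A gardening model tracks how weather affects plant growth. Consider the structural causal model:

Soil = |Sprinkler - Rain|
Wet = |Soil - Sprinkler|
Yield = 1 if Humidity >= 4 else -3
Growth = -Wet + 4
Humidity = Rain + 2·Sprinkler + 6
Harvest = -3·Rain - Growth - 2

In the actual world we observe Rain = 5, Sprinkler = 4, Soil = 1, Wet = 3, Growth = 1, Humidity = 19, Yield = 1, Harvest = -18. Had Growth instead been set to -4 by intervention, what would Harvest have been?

-13

do(Growth=-4) replaces the equation Growth = -Wet + 4 with the constant Growth = -4.
Harvest = -3·Rain - Growth - 2  [with Rain=5, Growth=-4]  = -13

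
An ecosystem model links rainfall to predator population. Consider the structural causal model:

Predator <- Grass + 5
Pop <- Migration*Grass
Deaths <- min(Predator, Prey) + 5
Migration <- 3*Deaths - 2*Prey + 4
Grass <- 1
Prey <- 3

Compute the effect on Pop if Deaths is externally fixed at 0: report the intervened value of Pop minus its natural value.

Under do(Deaths=0), the mechanism Deaths <- min(Predator, Prey) + 5 is discarded; Deaths is fixed at 0.
Migration = 3*Deaths - 2*Prey + 4  [with Deaths=0, Prey=3]  = -2
Pop = Migration*Grass  [with Migration=-2, Grass=1]  = -2
Without intervention: Predator = Grass + 5  [with Grass=1]  = 6; Deaths = min(Predator, Prey) + 5  [with Predator=6, Prey=3]  = 8; Migration = 3*Deaths - 2*Prey + 4  [with Deaths=8, Prey=3]  = 22; Pop = Migration*Grass  [with Migration=22, Grass=1]  = 22.
Change = -2 − 22 = -24.

-24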